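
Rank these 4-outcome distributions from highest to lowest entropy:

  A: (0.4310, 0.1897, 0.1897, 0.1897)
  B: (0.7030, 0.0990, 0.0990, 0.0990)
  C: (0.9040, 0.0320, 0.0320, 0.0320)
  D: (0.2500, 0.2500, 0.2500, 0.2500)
D > A > B > C

Key insight: Entropy is maximized by uniform distributions and minimized by concentrated distributions.

Entropies:
  H(A) = 1.8881 bits
  H(B) = 1.3483 bits
  H(C) = 0.6083 bits
  H(D) = 2.0000 bits

Ranking: D > A > B > C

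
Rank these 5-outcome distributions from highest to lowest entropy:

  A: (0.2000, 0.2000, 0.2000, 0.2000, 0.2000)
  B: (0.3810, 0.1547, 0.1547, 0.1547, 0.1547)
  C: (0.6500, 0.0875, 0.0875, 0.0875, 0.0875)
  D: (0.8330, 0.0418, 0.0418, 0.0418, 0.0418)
A > B > C > D

Key insight: Entropy is maximized by uniform distributions and minimized by concentrated distributions.

Entropies:
  H(A) = 2.3219 bits
  H(B) = 2.1967 bits
  H(C) = 1.6341 bits
  H(D) = 0.9848 bits

Ranking: A > B > C > D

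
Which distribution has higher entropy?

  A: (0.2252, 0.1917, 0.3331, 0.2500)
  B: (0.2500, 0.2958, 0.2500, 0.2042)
B

Both distributions are close to uniform, making this a harder comparison.

H(A) = 1.9695 bits
H(B) = 1.9878 bits

The distribution closer to uniform has higher entropy.
Answer: B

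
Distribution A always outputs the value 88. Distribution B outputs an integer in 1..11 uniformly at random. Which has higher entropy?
B

A is deterministic, so H(A) = 0. B is uniform over 11 outcomes, so H(B) = log₂(11) = 3.459 bits. Any distribution with genuine randomness has higher entropy than a deterministic one.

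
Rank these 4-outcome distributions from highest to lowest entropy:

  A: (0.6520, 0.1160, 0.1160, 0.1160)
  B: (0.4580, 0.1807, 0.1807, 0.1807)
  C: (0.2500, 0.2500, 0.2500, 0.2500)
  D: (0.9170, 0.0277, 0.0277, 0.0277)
C > B > A > D

Key insight: Entropy is maximized by uniform distributions and minimized by concentrated distributions.

Entropies:
  H(A) = 1.4838 bits
  H(B) = 1.8540 bits
  H(C) = 2.0000 bits
  H(D) = 0.5442 bits

Ranking: C > B > A > D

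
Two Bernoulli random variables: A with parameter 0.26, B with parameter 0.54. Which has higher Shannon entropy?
B

For binary distributions, entropy is maximized at p=0.5 and decreases as p moves toward 0 or 1.

H(A) = H(0.26) = 0.8267 bits
H(B) = H(0.54) = 0.9954 bits

Distribution B (p=0.54) is closer to uniform (p=0.5), so it has higher entropy.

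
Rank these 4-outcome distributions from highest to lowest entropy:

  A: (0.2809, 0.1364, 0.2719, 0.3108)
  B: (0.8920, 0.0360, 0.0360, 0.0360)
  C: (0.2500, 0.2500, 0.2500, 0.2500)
C > A > B

Key insight: Entropy is maximized by uniform distributions and minimized by concentrated distributions.

- Uniform distributions have maximum entropy log₂(4) = 2.0000 bits
- The more "peaked" or concentrated a distribution, the lower its entropy

Entropies:
  H(A) = 1.9414 bits
  H(B) = 0.6650 bits
  H(C) = 2.0000 bits

Ranking: C > A > B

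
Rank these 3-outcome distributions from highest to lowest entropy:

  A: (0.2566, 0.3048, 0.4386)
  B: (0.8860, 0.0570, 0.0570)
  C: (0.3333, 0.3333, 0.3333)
C > A > B

Key insight: Entropy is maximized by uniform distributions and minimized by concentrated distributions.

- Uniform distributions have maximum entropy log₂(3) = 1.5850 bits
- The more "peaked" or concentrated a distribution, the lower its entropy

Entropies:
  H(A) = 1.5475 bits
  H(B) = 0.6259 bits
  H(C) = 1.5850 bits

Ranking: C > A > B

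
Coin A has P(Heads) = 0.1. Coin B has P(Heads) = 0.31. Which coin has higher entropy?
B

For binary distributions, entropy is maximized at p=0.5 and decreases as p moves toward 0 or 1.

H(A) = H(0.1) = 0.4690 bits
H(B) = H(0.31) = 0.8932 bits

Distribution B (p=0.31) is closer to uniform (p=0.5), so it has higher entropy.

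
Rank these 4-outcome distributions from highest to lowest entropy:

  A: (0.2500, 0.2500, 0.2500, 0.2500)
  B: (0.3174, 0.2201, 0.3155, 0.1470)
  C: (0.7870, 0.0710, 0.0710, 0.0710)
A > B > C

Key insight: Entropy is maximized by uniform distributions and minimized by concentrated distributions.

- Uniform distributions have maximum entropy log₂(4) = 2.0000 bits
- The more "peaked" or concentrated a distribution, the lower its entropy

Entropies:
  H(A) = 2.0000 bits
  H(B) = 1.9379 bits
  H(C) = 1.0848 bits

Ranking: A > B > C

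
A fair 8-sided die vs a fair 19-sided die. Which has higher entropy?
19-sided die

Both are uniform distributions; for uniform over n outcomes, H = log₂(n). H(8-sided) = log₂(8) = 3.000 bits and H(19-sided) = log₂(19) = 4.248 bits. More outcomes in a uniform distribution means higher entropy.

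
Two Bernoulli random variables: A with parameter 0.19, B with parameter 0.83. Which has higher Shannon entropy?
A

For binary distributions, entropy is maximized at p=0.5 and decreases as p moves toward 0 or 1.

H(A) = H(0.19) = 0.7015 bits
H(B) = H(0.83) = 0.6577 bits

Distribution A (p=0.19) is closer to uniform (p=0.5), so it has higher entropy.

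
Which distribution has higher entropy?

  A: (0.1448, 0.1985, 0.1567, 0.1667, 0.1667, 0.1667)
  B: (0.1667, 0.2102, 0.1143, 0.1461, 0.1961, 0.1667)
A

Both distributions are close to uniform, making this a harder comparison.

H(A) = 2.5782 bits
H(B) = 2.5586 bits

The distribution closer to uniform has higher entropy.
Answer: A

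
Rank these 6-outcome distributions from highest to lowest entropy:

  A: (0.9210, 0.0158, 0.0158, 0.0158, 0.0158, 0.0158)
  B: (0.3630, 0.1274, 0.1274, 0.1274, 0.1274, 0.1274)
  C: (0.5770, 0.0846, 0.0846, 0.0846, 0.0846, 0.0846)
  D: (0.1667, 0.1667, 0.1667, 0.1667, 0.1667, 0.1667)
D > B > C > A

Key insight: Entropy is maximized by uniform distributions and minimized by concentrated distributions.

Entropies:
  H(A) = 0.5821 bits
  H(B) = 2.4242 bits
  H(C) = 1.9650 bits
  H(D) = 2.5850 bits

Ranking: D > B > C > A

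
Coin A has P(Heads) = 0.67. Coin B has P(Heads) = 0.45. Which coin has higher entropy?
B

For binary distributions, entropy is maximized at p=0.5 and decreases as p moves toward 0 or 1.

H(A) = H(0.67) = 0.9149 bits
H(B) = H(0.45) = 0.9928 bits

Distribution B (p=0.45) is closer to uniform (p=0.5), so it has higher entropy.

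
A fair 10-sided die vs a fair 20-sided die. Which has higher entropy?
20-sided die

Both are uniform distributions; for uniform over n outcomes, H = log₂(n). H(10-sided) = log₂(10) = 3.322 bits and H(20-sided) = log₂(20) = 4.322 bits. More outcomes in a uniform distribution means higher entropy.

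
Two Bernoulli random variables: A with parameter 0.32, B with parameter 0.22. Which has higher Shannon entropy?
A

For binary distributions, entropy is maximized at p=0.5 and decreases as p moves toward 0 or 1.

H(A) = H(0.32) = 0.9044 bits
H(B) = H(0.22) = 0.7602 bits

Distribution A (p=0.32) is closer to uniform (p=0.5), so it has higher entropy.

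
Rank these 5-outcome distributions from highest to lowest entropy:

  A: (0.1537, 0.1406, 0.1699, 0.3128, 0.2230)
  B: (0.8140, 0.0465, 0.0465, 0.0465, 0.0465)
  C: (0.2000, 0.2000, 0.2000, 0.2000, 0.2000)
C > A > B

Key insight: Entropy is maximized by uniform distributions and minimized by concentrated distributions.

- Uniform distributions have maximum entropy log₂(5) = 2.3219 bits
- The more "peaked" or concentrated a distribution, the lower its entropy

Entropies:
  H(A) = 2.2549 bits
  H(B) = 1.0650 bits
  H(C) = 2.3219 bits

Ranking: C > A > B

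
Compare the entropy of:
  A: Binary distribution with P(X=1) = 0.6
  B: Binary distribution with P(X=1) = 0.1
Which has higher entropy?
A

For binary distributions, entropy is maximized at p=0.5 and decreases as p moves toward 0 or 1.

H(A) = H(0.6) = 0.9710 bits
H(B) = H(0.1) = 0.4690 bits

Distribution A (p=0.6) is closer to uniform (p=0.5), so it has higher entropy.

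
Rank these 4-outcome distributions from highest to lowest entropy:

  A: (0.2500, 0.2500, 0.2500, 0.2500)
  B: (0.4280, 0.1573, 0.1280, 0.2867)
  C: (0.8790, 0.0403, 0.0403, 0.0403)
A > B > C

Key insight: Entropy is maximized by uniform distributions and minimized by concentrated distributions.

- Uniform distributions have maximum entropy log₂(4) = 2.0000 bits
- The more "peaked" or concentrated a distribution, the lower its entropy

Entropies:
  H(A) = 2.0000 bits
  H(B) = 1.8401 bits
  H(C) = 0.7240 bits

Ranking: A > B > C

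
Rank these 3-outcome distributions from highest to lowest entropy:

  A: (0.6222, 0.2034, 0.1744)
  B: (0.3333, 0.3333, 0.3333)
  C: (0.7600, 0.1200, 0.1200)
B > A > C

Key insight: Entropy is maximized by uniform distributions and minimized by concentrated distributions.

- Uniform distributions have maximum entropy log₂(3) = 1.5850 bits
- The more "peaked" or concentrated a distribution, the lower its entropy

Entropies:
  H(A) = 1.3326 bits
  H(B) = 1.5850 bits
  H(C) = 1.0350 bits

Ranking: B > A > C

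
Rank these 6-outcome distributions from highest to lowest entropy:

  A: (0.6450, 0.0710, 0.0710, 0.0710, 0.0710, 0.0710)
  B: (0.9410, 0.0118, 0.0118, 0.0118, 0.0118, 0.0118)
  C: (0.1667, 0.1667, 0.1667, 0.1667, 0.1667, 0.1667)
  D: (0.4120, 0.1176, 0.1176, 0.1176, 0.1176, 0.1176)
C > D > A > B

Key insight: Entropy is maximized by uniform distributions and minimized by concentrated distributions.

Entropies:
  H(A) = 1.7627 bits
  H(B) = 0.4605 bits
  H(C) = 2.5850 bits
  H(D) = 2.3428 bits

Ranking: C > D > A > B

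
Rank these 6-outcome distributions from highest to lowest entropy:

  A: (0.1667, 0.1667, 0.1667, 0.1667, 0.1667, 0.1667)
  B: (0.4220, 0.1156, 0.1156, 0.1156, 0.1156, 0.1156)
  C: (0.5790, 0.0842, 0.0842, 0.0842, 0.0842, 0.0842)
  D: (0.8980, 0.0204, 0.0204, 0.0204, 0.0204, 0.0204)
A > B > C > D

Key insight: Entropy is maximized by uniform distributions and minimized by concentrated distributions.

Entropies:
  H(A) = 2.5850 bits
  H(B) = 2.3244 bits
  H(C) = 1.9594 bits
  H(D) = 0.7121 bits

Ranking: A > B > C > D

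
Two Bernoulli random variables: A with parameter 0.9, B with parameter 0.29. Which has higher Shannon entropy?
B

For binary distributions, entropy is maximized at p=0.5 and decreases as p moves toward 0 or 1.

H(A) = H(0.9) = 0.4690 bits
H(B) = H(0.29) = 0.8687 bits

Distribution B (p=0.29) is closer to uniform (p=0.5), so it has higher entropy.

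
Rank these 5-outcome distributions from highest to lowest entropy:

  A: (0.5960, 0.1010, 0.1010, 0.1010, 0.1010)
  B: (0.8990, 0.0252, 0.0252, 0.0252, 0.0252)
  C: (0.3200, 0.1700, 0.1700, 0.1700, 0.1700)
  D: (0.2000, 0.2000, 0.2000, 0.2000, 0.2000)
D > C > A > B

Key insight: Entropy is maximized by uniform distributions and minimized by concentrated distributions.

Entropies:
  H(A) = 1.7812 bits
  H(B) = 0.6742 bits
  H(C) = 2.2644 bits
  H(D) = 2.3219 bits

Ranking: D > C > A > B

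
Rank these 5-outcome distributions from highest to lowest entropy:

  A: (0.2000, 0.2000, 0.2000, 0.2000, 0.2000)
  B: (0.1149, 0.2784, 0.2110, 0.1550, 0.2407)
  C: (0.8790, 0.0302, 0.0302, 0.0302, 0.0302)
A > B > C

Key insight: Entropy is maximized by uniform distributions and minimized by concentrated distributions.

- Uniform distributions have maximum entropy log₂(5) = 2.3219 bits
- The more "peaked" or concentrated a distribution, the lower its entropy

Entropies:
  H(A) = 2.3219 bits
  H(B) = 2.2573 bits
  H(C) = 0.7742 bits

Ranking: A > B > C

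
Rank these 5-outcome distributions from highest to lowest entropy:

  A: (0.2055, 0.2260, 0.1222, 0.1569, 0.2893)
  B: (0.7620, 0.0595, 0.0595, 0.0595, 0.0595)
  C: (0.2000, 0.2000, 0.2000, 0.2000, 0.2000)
C > A > B

Key insight: Entropy is maximized by uniform distributions and minimized by concentrated distributions.

- Uniform distributions have maximum entropy log₂(5) = 2.3219 bits
- The more "peaked" or concentrated a distribution, the lower its entropy

Entropies:
  H(A) = 2.2617 bits
  H(B) = 1.2677 bits
  H(C) = 2.3219 bits

Ranking: C > A > B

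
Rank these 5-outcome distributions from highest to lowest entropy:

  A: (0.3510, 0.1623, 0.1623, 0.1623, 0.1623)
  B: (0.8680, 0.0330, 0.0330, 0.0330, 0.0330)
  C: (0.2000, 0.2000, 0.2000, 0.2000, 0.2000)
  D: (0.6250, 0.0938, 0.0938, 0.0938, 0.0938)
C > A > D > B

Key insight: Entropy is maximized by uniform distributions and minimized by concentrated distributions.

Entropies:
  H(A) = 2.2330 bits
  H(B) = 0.8269 bits
  H(C) = 2.3219 bits
  H(D) = 1.7044 bits

Ranking: C > A > D > B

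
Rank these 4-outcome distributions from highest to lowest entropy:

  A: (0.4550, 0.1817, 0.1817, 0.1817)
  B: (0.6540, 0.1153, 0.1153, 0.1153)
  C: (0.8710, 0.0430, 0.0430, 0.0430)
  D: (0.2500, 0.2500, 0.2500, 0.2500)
D > A > B > C

Key insight: Entropy is maximized by uniform distributions and minimized by concentrated distributions.

Entropies:
  H(A) = 1.8580 bits
  H(B) = 1.4788 bits
  H(C) = 0.7591 bits
  H(D) = 2.0000 bits

Ranking: D > A > B > C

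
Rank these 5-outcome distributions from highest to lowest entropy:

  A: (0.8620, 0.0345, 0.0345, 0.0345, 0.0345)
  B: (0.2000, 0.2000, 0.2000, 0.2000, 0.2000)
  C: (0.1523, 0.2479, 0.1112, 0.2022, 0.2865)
B > C > A

Key insight: Entropy is maximized by uniform distributions and minimized by concentrated distributions.

- Uniform distributions have maximum entropy log₂(5) = 2.3219 bits
- The more "peaked" or concentrated a distribution, the lower its entropy

Entropies:
  H(A) = 0.8550 bits
  H(B) = 2.3219 bits
  H(C) = 2.2476 bits

Ranking: B > C > A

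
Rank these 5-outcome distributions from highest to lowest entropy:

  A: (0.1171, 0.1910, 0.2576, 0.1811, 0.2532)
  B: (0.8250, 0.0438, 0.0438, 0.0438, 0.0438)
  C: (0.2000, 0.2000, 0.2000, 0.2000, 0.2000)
C > A > B

Key insight: Entropy is maximized by uniform distributions and minimized by concentrated distributions.

- Uniform distributions have maximum entropy log₂(5) = 2.3219 bits
- The more "peaked" or concentrated a distribution, the lower its entropy

Entropies:
  H(A) = 2.2708 bits
  H(B) = 1.0190 bits
  H(C) = 2.3219 bits

Ranking: C > A > B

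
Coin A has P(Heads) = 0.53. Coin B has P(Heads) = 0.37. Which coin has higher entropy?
A

For binary distributions, entropy is maximized at p=0.5 and decreases as p moves toward 0 or 1.

H(A) = H(0.53) = 0.9974 bits
H(B) = H(0.37) = 0.9507 bits

Distribution A (p=0.53) is closer to uniform (p=0.5), so it has higher entropy.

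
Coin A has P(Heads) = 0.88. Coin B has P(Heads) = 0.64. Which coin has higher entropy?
B

For binary distributions, entropy is maximized at p=0.5 and decreases as p moves toward 0 or 1.

H(A) = H(0.88) = 0.5294 bits
H(B) = H(0.64) = 0.9427 bits

Distribution B (p=0.64) is closer to uniform (p=0.5), so it has higher entropy.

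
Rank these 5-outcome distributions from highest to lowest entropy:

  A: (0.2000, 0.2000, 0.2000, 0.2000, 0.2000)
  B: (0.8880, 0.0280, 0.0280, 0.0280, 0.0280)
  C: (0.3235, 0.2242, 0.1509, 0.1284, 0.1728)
A > C > B

Key insight: Entropy is maximized by uniform distributions and minimized by concentrated distributions.

- Uniform distributions have maximum entropy log₂(5) = 2.3219 bits
- The more "peaked" or concentrated a distribution, the lower its entropy

Entropies:
  H(A) = 2.3219 bits
  H(B) = 0.7299 bits
  H(C) = 2.2401 bits

Ranking: A > C > B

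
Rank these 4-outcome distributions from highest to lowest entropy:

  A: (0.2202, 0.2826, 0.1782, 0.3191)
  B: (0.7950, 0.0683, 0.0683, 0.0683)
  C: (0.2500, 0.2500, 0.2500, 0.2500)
C > A > B

Key insight: Entropy is maximized by uniform distributions and minimized by concentrated distributions.

- Uniform distributions have maximum entropy log₂(4) = 2.0000 bits
- The more "peaked" or concentrated a distribution, the lower its entropy

Entropies:
  H(A) = 1.9652 bits
  H(B) = 1.0567 bits
  H(C) = 2.0000 bits

Ranking: C > A > B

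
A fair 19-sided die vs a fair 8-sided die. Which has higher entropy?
19-sided die

Both are uniform distributions; for uniform over n outcomes, H = log₂(n). H(19-sided) = log₂(19) = 4.248 bits and H(8-sided) = log₂(8) = 3.000 bits. More outcomes in a uniform distribution means higher entropy.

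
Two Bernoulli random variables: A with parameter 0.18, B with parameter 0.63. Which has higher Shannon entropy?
B

For binary distributions, entropy is maximized at p=0.5 and decreases as p moves toward 0 or 1.

H(A) = H(0.18) = 0.6801 bits
H(B) = H(0.63) = 0.9507 bits

Distribution B (p=0.63) is closer to uniform (p=0.5), so it has higher entropy.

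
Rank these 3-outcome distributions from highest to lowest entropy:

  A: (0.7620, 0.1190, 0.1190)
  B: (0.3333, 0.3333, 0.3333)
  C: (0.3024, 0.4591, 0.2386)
B > C > A

Key insight: Entropy is maximized by uniform distributions and minimized by concentrated distributions.

- Uniform distributions have maximum entropy log₂(3) = 1.5850 bits
- The more "peaked" or concentrated a distribution, the lower its entropy

Entropies:
  H(A) = 1.0297 bits
  H(B) = 1.5850 bits
  H(C) = 1.5306 bits

Ranking: B > C > A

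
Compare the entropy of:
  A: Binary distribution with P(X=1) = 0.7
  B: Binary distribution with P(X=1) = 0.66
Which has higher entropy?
B

For binary distributions, entropy is maximized at p=0.5 and decreases as p moves toward 0 or 1.

H(A) = H(0.7) = 0.8813 bits
H(B) = H(0.66) = 0.9248 bits

Distribution B (p=0.66) is closer to uniform (p=0.5), so it has higher entropy.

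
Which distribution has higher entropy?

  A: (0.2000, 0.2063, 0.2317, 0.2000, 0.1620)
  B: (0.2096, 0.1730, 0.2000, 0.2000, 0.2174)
B

Both distributions are close to uniform, making this a harder comparison.

H(A) = 2.3128 bits
H(B) = 2.3178 bits

The distribution closer to uniform has higher entropy.
Answer: B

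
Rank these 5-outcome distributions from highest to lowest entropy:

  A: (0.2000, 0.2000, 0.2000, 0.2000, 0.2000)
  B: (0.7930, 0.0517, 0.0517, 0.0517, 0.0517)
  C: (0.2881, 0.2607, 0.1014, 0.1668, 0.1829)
A > C > B

Key insight: Entropy is maximized by uniform distributions and minimized by concentrated distributions.

- Uniform distributions have maximum entropy log₂(5) = 2.3219 bits
- The more "peaked" or concentrated a distribution, the lower its entropy

Entropies:
  H(A) = 2.3219 bits
  H(B) = 1.1497 bits
  H(C) = 2.2370 bits

Ranking: A > C > B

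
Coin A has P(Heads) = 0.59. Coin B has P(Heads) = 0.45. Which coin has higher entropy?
B

For binary distributions, entropy is maximized at p=0.5 and decreases as p moves toward 0 or 1.

H(A) = H(0.59) = 0.9765 bits
H(B) = H(0.45) = 0.9928 bits

Distribution B (p=0.45) is closer to uniform (p=0.5), so it has higher entropy.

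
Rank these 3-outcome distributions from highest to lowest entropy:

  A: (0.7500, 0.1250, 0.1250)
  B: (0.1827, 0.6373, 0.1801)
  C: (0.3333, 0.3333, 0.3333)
C > B > A

Key insight: Entropy is maximized by uniform distributions and minimized by concentrated distributions.

- Uniform distributions have maximum entropy log₂(3) = 1.5850 bits
- The more "peaked" or concentrated a distribution, the lower its entropy

Entropies:
  H(A) = 1.0613 bits
  H(B) = 1.3077 bits
  H(C) = 1.5850 bits

Ranking: C > B > A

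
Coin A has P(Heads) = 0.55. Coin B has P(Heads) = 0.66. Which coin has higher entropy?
A

For binary distributions, entropy is maximized at p=0.5 and decreases as p moves toward 0 or 1.

H(A) = H(0.55) = 0.9928 bits
H(B) = H(0.66) = 0.9248 bits

Distribution A (p=0.55) is closer to uniform (p=0.5), so it has higher entropy.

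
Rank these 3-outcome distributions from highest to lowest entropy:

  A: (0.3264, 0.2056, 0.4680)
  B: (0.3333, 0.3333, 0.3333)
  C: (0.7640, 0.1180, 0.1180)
B > A > C

Key insight: Entropy is maximized by uniform distributions and minimized by concentrated distributions.

- Uniform distributions have maximum entropy log₂(3) = 1.5850 bits
- The more "peaked" or concentrated a distribution, the lower its entropy

Entropies:
  H(A) = 1.5091 bits
  H(B) = 1.5850 bits
  H(C) = 1.0243 bits

Ranking: B > A > C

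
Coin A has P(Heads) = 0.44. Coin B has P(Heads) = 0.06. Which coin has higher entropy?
A

For binary distributions, entropy is maximized at p=0.5 and decreases as p moves toward 0 or 1.

H(A) = H(0.44) = 0.9896 bits
H(B) = H(0.06) = 0.3274 bits

Distribution A (p=0.44) is closer to uniform (p=0.5), so it has higher entropy.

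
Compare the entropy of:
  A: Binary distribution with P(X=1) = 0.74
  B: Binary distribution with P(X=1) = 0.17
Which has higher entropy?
A

For binary distributions, entropy is maximized at p=0.5 and decreases as p moves toward 0 or 1.

H(A) = H(0.74) = 0.8267 bits
H(B) = H(0.17) = 0.6577 bits

Distribution A (p=0.74) is closer to uniform (p=0.5), so it has higher entropy.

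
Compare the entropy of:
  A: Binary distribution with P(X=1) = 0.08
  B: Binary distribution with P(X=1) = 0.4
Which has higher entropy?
B

For binary distributions, entropy is maximized at p=0.5 and decreases as p moves toward 0 or 1.

H(A) = H(0.08) = 0.4022 bits
H(B) = H(0.4) = 0.9710 bits

Distribution B (p=0.4) is closer to uniform (p=0.5), so it has higher entropy.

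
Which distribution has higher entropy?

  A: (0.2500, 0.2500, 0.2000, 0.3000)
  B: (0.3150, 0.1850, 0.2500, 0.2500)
A

Both distributions are close to uniform, making this a harder comparison.

H(A) = 1.9854 bits
H(B) = 1.9754 bits

The distribution closer to uniform has higher entropy.
Answer: A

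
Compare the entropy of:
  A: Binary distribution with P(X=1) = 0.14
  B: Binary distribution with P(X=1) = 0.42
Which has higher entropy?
B

For binary distributions, entropy is maximized at p=0.5 and decreases as p moves toward 0 or 1.

H(A) = H(0.14) = 0.5842 bits
H(B) = H(0.42) = 0.9815 bits

Distribution B (p=0.42) is closer to uniform (p=0.5), so it has higher entropy.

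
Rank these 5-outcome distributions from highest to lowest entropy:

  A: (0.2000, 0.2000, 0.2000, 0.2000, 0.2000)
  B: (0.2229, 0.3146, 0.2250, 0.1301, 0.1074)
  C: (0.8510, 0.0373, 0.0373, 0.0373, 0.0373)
A > B > C

Key insight: Entropy is maximized by uniform distributions and minimized by concentrated distributions.

- Uniform distributions have maximum entropy log₂(5) = 2.3219 bits
- The more "peaked" or concentrated a distribution, the lower its entropy

Entropies:
  H(A) = 2.3219 bits
  H(B) = 2.2203 bits
  H(C) = 0.9053 bits

Ranking: A > B > C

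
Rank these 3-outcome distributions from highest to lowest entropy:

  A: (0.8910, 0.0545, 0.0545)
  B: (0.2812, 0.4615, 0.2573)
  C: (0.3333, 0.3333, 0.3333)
C > B > A

Key insight: Entropy is maximized by uniform distributions and minimized by concentrated distributions.

- Uniform distributions have maximum entropy log₂(3) = 1.5850 bits
- The more "peaked" or concentrated a distribution, the lower its entropy

Entropies:
  H(A) = 0.6059 bits
  H(B) = 1.5334 bits
  H(C) = 1.5850 bits

Ranking: C > B > A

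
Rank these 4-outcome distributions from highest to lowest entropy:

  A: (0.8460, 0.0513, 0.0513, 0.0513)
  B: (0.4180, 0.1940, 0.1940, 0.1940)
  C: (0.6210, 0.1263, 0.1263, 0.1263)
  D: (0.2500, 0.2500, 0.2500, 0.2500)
D > B > C > A

Key insight: Entropy is maximized by uniform distributions and minimized by concentrated distributions.

Entropies:
  H(A) = 0.8638 bits
  H(B) = 1.9030 bits
  H(C) = 1.5580 bits
  H(D) = 2.0000 bits

Ranking: D > B > C > A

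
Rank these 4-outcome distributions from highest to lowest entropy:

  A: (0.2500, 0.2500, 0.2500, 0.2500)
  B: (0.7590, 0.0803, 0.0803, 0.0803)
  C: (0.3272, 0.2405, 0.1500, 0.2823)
A > C > B

Key insight: Entropy is maximized by uniform distributions and minimized by concentrated distributions.

- Uniform distributions have maximum entropy log₂(4) = 2.0000 bits
- The more "peaked" or concentrated a distribution, the lower its entropy

Entropies:
  H(A) = 2.0000 bits
  H(B) = 1.1787 bits
  H(C) = 1.9475 bits

Ranking: A > C > B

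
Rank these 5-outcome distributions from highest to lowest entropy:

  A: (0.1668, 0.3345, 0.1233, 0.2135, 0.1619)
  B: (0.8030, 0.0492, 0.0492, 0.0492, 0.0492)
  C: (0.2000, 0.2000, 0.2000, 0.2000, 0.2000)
C > A > B

Key insight: Entropy is maximized by uniform distributions and minimized by concentrated distributions.

- Uniform distributions have maximum entropy log₂(5) = 2.3219 bits
- The more "peaked" or concentrated a distribution, the lower its entropy

Entropies:
  H(A) = 2.2327 bits
  H(B) = 1.1099 bits
  H(C) = 2.3219 bits

Ranking: C > A > B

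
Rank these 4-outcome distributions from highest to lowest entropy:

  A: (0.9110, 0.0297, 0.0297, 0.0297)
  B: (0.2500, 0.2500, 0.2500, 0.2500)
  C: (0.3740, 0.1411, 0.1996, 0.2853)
B > C > A

Key insight: Entropy is maximized by uniform distributions and minimized by concentrated distributions.

- Uniform distributions have maximum entropy log₂(4) = 2.0000 bits
- The more "peaked" or concentrated a distribution, the lower its entropy

Entropies:
  H(A) = 0.5742 bits
  H(B) = 2.0000 bits
  H(C) = 1.9096 bits

Ranking: B > C > A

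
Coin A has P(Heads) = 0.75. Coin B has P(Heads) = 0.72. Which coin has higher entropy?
B

For binary distributions, entropy is maximized at p=0.5 and decreases as p moves toward 0 or 1.

H(A) = H(0.75) = 0.8113 bits
H(B) = H(0.72) = 0.8555 bits

Distribution B (p=0.72) is closer to uniform (p=0.5), so it has higher entropy.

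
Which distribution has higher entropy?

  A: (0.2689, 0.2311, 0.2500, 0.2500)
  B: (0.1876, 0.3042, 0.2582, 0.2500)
A

Both distributions are close to uniform, making this a harder comparison.

H(A) = 1.9979 bits
H(B) = 1.9796 bits

The distribution closer to uniform has higher entropy.
Answer: A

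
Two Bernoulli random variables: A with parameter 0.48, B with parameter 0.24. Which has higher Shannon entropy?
A

For binary distributions, entropy is maximized at p=0.5 and decreases as p moves toward 0 or 1.

H(A) = H(0.48) = 0.9988 bits
H(B) = H(0.24) = 0.7950 bits

Distribution A (p=0.48) is closer to uniform (p=0.5), so it has higher entropy.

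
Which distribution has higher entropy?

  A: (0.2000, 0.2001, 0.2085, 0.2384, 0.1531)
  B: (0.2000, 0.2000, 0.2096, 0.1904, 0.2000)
B

Both distributions are close to uniform, making this a harder comparison.

H(A) = 2.3080 bits
H(B) = 2.3213 bits

The distribution closer to uniform has higher entropy.
Answer: B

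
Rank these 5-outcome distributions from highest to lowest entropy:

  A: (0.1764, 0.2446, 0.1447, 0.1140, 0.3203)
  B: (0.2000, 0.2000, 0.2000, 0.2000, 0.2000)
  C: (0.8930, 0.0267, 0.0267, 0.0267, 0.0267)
B > A > C

Key insight: Entropy is maximized by uniform distributions and minimized by concentrated distributions.

- Uniform distributions have maximum entropy log₂(5) = 2.3219 bits
- The more "peaked" or concentrated a distribution, the lower its entropy

Entropies:
  H(A) = 2.2252 bits
  H(B) = 2.3219 bits
  H(C) = 0.7048 bits

Ranking: B > A > C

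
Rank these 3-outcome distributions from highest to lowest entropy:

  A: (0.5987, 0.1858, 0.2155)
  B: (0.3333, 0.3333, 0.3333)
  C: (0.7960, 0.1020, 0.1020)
B > A > C

Key insight: Entropy is maximized by uniform distributions and minimized by concentrated distributions.

- Uniform distributions have maximum entropy log₂(3) = 1.5850 bits
- The more "peaked" or concentrated a distribution, the lower its entropy

Entropies:
  H(A) = 1.3714 bits
  H(B) = 1.5850 bits
  H(C) = 0.9339 bits

Ranking: B > A > C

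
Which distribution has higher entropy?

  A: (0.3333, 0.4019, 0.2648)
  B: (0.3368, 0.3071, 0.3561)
B

Both distributions are close to uniform, making this a harder comparison.

H(A) = 1.5645 bits
H(B) = 1.5823 bits

The distribution closer to uniform has higher entropy.
Answer: B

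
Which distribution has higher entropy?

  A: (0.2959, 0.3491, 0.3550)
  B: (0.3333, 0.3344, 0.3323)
B

Both distributions are close to uniform, making this a harder comparison.

H(A) = 1.5803 bits
H(B) = 1.5850 bits

The distribution closer to uniform has higher entropy.
Answer: B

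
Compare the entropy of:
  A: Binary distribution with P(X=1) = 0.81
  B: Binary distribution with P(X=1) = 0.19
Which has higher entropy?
Equal

For binary distributions, entropy is maximized at p=0.5 and decreases as p moves toward 0 or 1.

H(A) = H(0.81) = 0.7015 bits
H(B) = H(0.19) = 0.7015 bits

Both distributions are equally far from uniform (|0.81-0.5| = |0.19-0.5|), so they have the same entropy.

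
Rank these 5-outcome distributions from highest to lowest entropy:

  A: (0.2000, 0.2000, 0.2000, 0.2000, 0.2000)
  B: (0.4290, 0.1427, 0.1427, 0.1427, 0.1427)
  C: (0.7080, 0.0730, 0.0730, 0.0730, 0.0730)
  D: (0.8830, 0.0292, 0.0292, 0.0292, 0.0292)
A > B > C > D

Key insight: Entropy is maximized by uniform distributions and minimized by concentrated distributions.

Entropies:
  H(A) = 2.3219 bits
  H(B) = 2.1274 bits
  H(C) = 1.4553 bits
  H(D) = 0.7547 bits

Ranking: A > B > C > D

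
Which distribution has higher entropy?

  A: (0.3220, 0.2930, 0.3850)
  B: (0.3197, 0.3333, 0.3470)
B

Both distributions are close to uniform, making this a harder comparison.

H(A) = 1.5755 bits
H(B) = 1.5842 bits

The distribution closer to uniform has higher entropy.
Answer: B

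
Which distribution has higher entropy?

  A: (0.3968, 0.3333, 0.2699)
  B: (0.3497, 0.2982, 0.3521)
B

Both distributions are close to uniform, making this a harder comparison.

H(A) = 1.5674 bits
H(B) = 1.5809 bits

The distribution closer to uniform has higher entropy.
Answer: B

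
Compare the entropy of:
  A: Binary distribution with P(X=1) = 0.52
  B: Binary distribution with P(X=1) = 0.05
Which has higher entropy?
A

For binary distributions, entropy is maximized at p=0.5 and decreases as p moves toward 0 or 1.

H(A) = H(0.52) = 0.9988 bits
H(B) = H(0.05) = 0.2864 bits

Distribution A (p=0.52) is closer to uniform (p=0.5), so it has higher entropy.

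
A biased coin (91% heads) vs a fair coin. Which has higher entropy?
Fair coin

The fair coin is uniform (p=0.5), maximizing binary entropy at 1 bit. The biased coin has H(0.91) ≈ 0.436 bits — its outcome is more predictable, so its entropy is lower.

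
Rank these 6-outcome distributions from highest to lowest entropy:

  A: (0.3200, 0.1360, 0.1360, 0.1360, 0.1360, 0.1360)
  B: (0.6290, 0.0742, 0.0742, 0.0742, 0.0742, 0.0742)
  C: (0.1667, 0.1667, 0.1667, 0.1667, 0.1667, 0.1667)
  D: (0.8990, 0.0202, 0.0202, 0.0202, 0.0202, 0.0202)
C > A > B > D

Key insight: Entropy is maximized by uniform distributions and minimized by concentrated distributions.

Entropies:
  H(A) = 2.4833 bits
  H(B) = 1.8129 bits
  H(C) = 2.5850 bits
  H(D) = 0.7067 bits

Ranking: C > A > B > D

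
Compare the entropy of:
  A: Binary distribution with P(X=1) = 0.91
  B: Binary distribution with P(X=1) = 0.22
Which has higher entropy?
B

For binary distributions, entropy is maximized at p=0.5 and decreases as p moves toward 0 or 1.

H(A) = H(0.91) = 0.4365 bits
H(B) = H(0.22) = 0.7602 bits

Distribution B (p=0.22) is closer to uniform (p=0.5), so it has higher entropy.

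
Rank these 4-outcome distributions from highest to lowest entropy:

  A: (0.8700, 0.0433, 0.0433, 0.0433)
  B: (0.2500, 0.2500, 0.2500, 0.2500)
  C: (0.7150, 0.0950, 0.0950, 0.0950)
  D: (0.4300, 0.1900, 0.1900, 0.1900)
B > D > C > A

Key insight: Entropy is maximized by uniform distributions and minimized by concentrated distributions.

Entropies:
  H(A) = 0.7635 bits
  H(B) = 2.0000 bits
  H(C) = 1.3139 bits
  H(D) = 1.8892 bits

Ranking: B > D > C > A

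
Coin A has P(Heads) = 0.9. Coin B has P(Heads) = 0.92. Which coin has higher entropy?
A

For binary distributions, entropy is maximized at p=0.5 and decreases as p moves toward 0 or 1.

H(A) = H(0.9) = 0.4690 bits
H(B) = H(0.92) = 0.4022 bits

Distribution A (p=0.9) is closer to uniform (p=0.5), so it has higher entropy.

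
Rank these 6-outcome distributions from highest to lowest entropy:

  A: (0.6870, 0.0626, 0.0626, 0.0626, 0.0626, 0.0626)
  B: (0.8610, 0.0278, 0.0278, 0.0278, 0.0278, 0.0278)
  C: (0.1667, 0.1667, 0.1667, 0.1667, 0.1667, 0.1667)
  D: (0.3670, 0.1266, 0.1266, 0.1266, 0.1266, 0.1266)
C > D > A > B

Key insight: Entropy is maximized by uniform distributions and minimized by concentrated distributions.

Entropies:
  H(A) = 1.6234 bits
  H(B) = 0.9044 bits
  H(C) = 2.5850 bits
  H(D) = 2.4181 bits

Ranking: C > D > A > B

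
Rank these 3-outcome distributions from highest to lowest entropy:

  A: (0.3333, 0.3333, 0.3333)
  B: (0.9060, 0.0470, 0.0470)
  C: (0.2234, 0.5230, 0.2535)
A > C > B

Key insight: Entropy is maximized by uniform distributions and minimized by concentrated distributions.

- Uniform distributions have maximum entropy log₂(3) = 1.5850 bits
- The more "peaked" or concentrated a distribution, the lower its entropy

Entropies:
  H(A) = 1.5850 bits
  H(B) = 0.5437 bits
  H(C) = 1.4741 bits

Ranking: A > C > B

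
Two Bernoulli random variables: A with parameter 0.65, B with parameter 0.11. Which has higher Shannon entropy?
A

For binary distributions, entropy is maximized at p=0.5 and decreases as p moves toward 0 or 1.

H(A) = H(0.65) = 0.9341 bits
H(B) = H(0.11) = 0.4999 bits

Distribution A (p=0.65) is closer to uniform (p=0.5), so it has higher entropy.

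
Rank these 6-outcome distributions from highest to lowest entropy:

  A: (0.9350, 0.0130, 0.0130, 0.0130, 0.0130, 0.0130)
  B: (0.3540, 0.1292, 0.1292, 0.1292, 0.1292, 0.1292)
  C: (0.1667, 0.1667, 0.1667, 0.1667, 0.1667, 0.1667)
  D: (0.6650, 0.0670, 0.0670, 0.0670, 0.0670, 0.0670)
C > B > D > A

Key insight: Entropy is maximized by uniform distributions and minimized by concentrated distributions.

Entropies:
  H(A) = 0.4979 bits
  H(B) = 2.4376 bits
  H(C) = 2.5850 bits
  H(D) = 1.6978 bits

Ranking: C > B > D > A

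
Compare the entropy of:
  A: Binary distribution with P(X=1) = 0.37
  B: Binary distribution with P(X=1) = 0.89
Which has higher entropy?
A

For binary distributions, entropy is maximized at p=0.5 and decreases as p moves toward 0 or 1.

H(A) = H(0.37) = 0.9507 bits
H(B) = H(0.89) = 0.4999 bits

Distribution A (p=0.37) is closer to uniform (p=0.5), so it has higher entropy.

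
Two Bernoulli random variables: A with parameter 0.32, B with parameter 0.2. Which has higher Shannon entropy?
A

For binary distributions, entropy is maximized at p=0.5 and decreases as p moves toward 0 or 1.

H(A) = H(0.32) = 0.9044 bits
H(B) = H(0.2) = 0.7219 bits

Distribution A (p=0.32) is closer to uniform (p=0.5), so it has higher entropy.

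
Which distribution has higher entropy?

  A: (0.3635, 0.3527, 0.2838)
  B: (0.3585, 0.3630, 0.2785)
A

Both distributions are close to uniform, making this a harder comparison.

H(A) = 1.5767 bits
H(B) = 1.5749 bits

The distribution closer to uniform has higher entropy.
Answer: A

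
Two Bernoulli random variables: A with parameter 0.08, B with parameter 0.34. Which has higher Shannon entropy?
B

For binary distributions, entropy is maximized at p=0.5 and decreases as p moves toward 0 or 1.

H(A) = H(0.08) = 0.4022 bits
H(B) = H(0.34) = 0.9248 bits

Distribution B (p=0.34) is closer to uniform (p=0.5), so it has higher entropy.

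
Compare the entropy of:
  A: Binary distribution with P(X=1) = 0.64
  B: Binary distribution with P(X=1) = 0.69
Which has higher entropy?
A

For binary distributions, entropy is maximized at p=0.5 and decreases as p moves toward 0 or 1.

H(A) = H(0.64) = 0.9427 bits
H(B) = H(0.69) = 0.8932 bits

Distribution A (p=0.64) is closer to uniform (p=0.5), so it has higher entropy.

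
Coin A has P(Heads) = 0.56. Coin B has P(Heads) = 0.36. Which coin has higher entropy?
A

For binary distributions, entropy is maximized at p=0.5 and decreases as p moves toward 0 or 1.

H(A) = H(0.56) = 0.9896 bits
H(B) = H(0.36) = 0.9427 bits

Distribution A (p=0.56) is closer to uniform (p=0.5), so it has higher entropy.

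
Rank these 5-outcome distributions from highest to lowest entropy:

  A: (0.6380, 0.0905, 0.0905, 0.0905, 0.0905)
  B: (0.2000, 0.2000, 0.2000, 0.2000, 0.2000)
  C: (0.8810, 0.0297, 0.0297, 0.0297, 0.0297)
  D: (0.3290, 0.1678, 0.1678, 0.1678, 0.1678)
B > D > A > C

Key insight: Entropy is maximized by uniform distributions and minimized by concentrated distributions.

Entropies:
  H(A) = 1.6683 bits
  H(B) = 2.3219 bits
  H(C) = 0.7645 bits
  H(D) = 2.2559 bits

Ranking: B > D > A > C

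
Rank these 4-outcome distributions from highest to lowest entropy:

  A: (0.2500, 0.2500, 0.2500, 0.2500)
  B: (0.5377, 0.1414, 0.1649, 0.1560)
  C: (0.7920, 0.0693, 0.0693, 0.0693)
A > B > C

Key insight: Entropy is maximized by uniform distributions and minimized by concentrated distributions.

- Uniform distributions have maximum entropy log₂(4) = 2.0000 bits
- The more "peaked" or concentrated a distribution, the lower its entropy

Entropies:
  H(A) = 2.0000 bits
  H(B) = 1.7273 bits
  H(C) = 1.0673 bits

Ranking: A > B > C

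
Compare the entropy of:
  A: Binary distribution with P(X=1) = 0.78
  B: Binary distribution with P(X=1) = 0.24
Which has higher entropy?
B

For binary distributions, entropy is maximized at p=0.5 and decreases as p moves toward 0 or 1.

H(A) = H(0.78) = 0.7602 bits
H(B) = H(0.24) = 0.7950 bits

Distribution B (p=0.24) is closer to uniform (p=0.5), so it has higher entropy.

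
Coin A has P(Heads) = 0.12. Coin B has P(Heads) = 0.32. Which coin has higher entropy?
B

For binary distributions, entropy is maximized at p=0.5 and decreases as p moves toward 0 or 1.

H(A) = H(0.12) = 0.5294 bits
H(B) = H(0.32) = 0.9044 bits

Distribution B (p=0.32) is closer to uniform (p=0.5), so it has higher entropy.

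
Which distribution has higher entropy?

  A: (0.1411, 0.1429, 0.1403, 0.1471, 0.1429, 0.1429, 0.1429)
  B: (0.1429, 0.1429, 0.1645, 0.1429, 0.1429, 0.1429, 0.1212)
A

Both distributions are close to uniform, making this a harder comparison.

H(A) = 2.8072 bits
H(B) = 2.8026 bits

The distribution closer to uniform has higher entropy.
Answer: A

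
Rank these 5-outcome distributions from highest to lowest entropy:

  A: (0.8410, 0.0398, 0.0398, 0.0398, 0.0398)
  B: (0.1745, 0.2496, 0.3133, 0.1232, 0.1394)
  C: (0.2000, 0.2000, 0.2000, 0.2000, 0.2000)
C > B > A

Key insight: Entropy is maximized by uniform distributions and minimized by concentrated distributions.

- Uniform distributions have maximum entropy log₂(5) = 2.3219 bits
- The more "peaked" or concentrated a distribution, the lower its entropy

Entropies:
  H(A) = 0.9499 bits
  H(B) = 2.2323 bits
  H(C) = 2.3219 bits

Ranking: C > B > A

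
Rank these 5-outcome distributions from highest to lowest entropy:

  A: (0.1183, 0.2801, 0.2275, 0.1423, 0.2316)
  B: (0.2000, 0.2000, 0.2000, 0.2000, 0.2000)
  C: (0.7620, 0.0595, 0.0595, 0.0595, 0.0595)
B > A > C

Key insight: Entropy is maximized by uniform distributions and minimized by concentrated distributions.

- Uniform distributions have maximum entropy log₂(5) = 2.3219 bits
- The more "peaked" or concentrated a distribution, the lower its entropy

Entropies:
  H(A) = 2.2537 bits
  H(B) = 2.3219 bits
  H(C) = 1.2677 bits

Ranking: B > A > C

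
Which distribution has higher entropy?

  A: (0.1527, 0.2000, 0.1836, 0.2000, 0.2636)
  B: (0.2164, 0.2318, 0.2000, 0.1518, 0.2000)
B

Both distributions are close to uniform, making this a harder comparison.

H(A) = 2.2989 bits
H(B) = 2.3084 bits

The distribution closer to uniform has higher entropy.
Answer: B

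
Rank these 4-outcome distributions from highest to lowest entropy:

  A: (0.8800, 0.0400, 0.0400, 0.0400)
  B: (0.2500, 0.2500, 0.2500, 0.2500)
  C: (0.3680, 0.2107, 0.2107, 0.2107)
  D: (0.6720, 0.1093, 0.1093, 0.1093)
B > C > D > A

Key insight: Entropy is maximized by uniform distributions and minimized by concentrated distributions.

Entropies:
  H(A) = 0.7196 bits
  H(B) = 2.0000 bits
  H(C) = 1.9508 bits
  H(D) = 1.4327 bits

Ranking: B > C > D > A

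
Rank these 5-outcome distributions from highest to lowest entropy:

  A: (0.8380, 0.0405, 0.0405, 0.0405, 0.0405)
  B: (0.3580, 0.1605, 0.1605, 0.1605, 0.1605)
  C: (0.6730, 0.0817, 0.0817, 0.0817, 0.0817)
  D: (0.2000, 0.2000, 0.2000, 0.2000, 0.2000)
D > B > C > A

Key insight: Entropy is maximized by uniform distributions and minimized by concentrated distributions.

Entropies:
  H(A) = 0.9631 bits
  H(B) = 2.2250 bits
  H(C) = 1.5658 bits
  H(D) = 2.3219 bits

Ranking: D > B > C > A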